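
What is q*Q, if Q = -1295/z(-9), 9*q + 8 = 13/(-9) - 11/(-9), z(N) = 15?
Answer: 19166/243 ≈ 78.872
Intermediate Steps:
q = -74/81 (q = -8/9 + (13/(-9) - 11/(-9))/9 = -8/9 + (13*(-⅑) - 11*(-⅑))/9 = -8/9 + (-13/9 + 11/9)/9 = -8/9 + (⅑)*(-2/9) = -8/9 - 2/81 = -74/81 ≈ -0.91358)
Q = -259/3 (Q = -1295/15 = -1295*1/15 = -259/3 ≈ -86.333)
q*Q = -74/81*(-259/3) = 19166/243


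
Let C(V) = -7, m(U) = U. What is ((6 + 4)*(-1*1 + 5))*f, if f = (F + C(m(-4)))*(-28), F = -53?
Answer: 67200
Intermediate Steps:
f = 1680 (f = (-53 - 7)*(-28) = -60*(-28) = 1680)
((6 + 4)*(-1*1 + 5))*f = ((6 + 4)*(-1*1 + 5))*1680 = (10*(-1 + 5))*1680 = (10*4)*1680 = 40*1680 = 67200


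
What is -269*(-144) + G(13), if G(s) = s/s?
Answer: 38737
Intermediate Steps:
G(s) = 1
-269*(-144) + G(13) = -269*(-144) + 1 = 38736 + 1 = 38737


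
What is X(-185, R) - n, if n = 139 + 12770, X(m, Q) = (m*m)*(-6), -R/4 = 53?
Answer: -218259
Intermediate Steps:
R = -212 (R = -4*53 = -212)
X(m, Q) = -6*m² (X(m, Q) = m²*(-6) = -6*m²)
n = 12909
X(-185, R) - n = -6*(-185)² - 1*12909 = -6*34225 - 12909 = -205350 - 12909 = -218259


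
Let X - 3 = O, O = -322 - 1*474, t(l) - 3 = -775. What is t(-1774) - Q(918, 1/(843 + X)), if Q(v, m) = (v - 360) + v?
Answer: -2248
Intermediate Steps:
t(l) = -772 (t(l) = 3 - 775 = -772)
O = -796 (O = -322 - 474 = -796)
X = -793 (X = 3 - 796 = -793)
Q(v, m) = -360 + 2*v (Q(v, m) = (-360 + v) + v = -360 + 2*v)
t(-1774) - Q(918, 1/(843 + X)) = -772 - (-360 + 2*918) = -772 - (-360 + 1836) = -772 - 1*1476 = -772 - 1476 = -2248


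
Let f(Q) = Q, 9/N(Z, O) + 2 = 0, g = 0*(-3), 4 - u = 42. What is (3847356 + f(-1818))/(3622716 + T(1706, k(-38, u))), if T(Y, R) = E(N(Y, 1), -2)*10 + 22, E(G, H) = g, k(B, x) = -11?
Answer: 1922769/1811369 ≈ 1.0615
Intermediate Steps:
u = -38 (u = 4 - 1*42 = 4 - 42 = -38)
g = 0
N(Z, O) = -9/2 (N(Z, O) = 9/(-2 + 0) = 9/(-2) = 9*(-½) = -9/2)
E(G, H) = 0
T(Y, R) = 22 (T(Y, R) = 0*10 + 22 = 0 + 22 = 22)
(3847356 + f(-1818))/(3622716 + T(1706, k(-38, u))) = (3847356 - 1818)/(3622716 + 22) = 3845538/3622738 = 3845538*(1/3622738) = 1922769/1811369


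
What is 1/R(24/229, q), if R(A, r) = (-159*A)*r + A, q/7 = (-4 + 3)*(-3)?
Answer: -229/80112 ≈ -0.0028585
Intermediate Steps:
q = 21 (q = 7*((-4 + 3)*(-3)) = 7*(-1*(-3)) = 7*3 = 21)
R(A, r) = A - 159*A*r (R(A, r) = -159*A*r + A = A - 159*A*r)
1/R(24/229, q) = 1/((24/229)*(1 - 159*21)) = 1/((24*(1/229))*(1 - 3339)) = 1/((24/229)*(-3338)) = 1/(-80112/229) = -229/80112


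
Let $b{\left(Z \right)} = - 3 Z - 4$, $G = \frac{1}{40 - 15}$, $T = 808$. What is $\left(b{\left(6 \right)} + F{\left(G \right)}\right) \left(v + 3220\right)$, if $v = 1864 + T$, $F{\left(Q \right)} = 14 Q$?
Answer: $- \frac{3158112}{25} \approx -1.2632 \cdot 10^{5}$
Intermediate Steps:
$G = \frac{1}{25} \approx 0.04$
$b{\left(Z \right)} = -4 - 3 Z$
$v = 2672$ ($v = 1864 + 808 = 2672$)
$\left(b{\left(6 \right)} + F{\left(G \right)}\right) \left(v + 3220\right) = \left(\left(-4 - 18\right) + 14 \cdot \frac{1}{25}\right) \left(2672 + 3220\right) = \left(\left(-4 - 18\right) + \frac{14}{25}\right) 5892 = \left(-22 + \frac{14}{25}\right) 5892 = \left(- \frac{536}{25}\right) 5892 = - \frac{3158112}{25}$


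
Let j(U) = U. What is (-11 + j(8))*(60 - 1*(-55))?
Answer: -345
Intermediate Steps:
(-11 + j(8))*(60 - 1*(-55)) = (-11 + 8)*(60 - 1*(-55)) = -3*(60 + 55) = -3*115 = -345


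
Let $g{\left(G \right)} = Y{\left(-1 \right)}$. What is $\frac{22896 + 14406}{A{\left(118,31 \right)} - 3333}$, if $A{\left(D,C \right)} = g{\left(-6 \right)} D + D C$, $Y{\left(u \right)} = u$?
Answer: $\frac{12434}{69} \approx 180.2$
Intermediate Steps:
$g{\left(G \right)} = -1$
$A{\left(D,C \right)} = - D + C D$ ($A{\left(D,C \right)} = - D + D C = - D + C D$)
$\frac{22896 + 14406}{A{\left(118,31 \right)} - 3333} = \frac{22896 + 14406}{118 \left(-1 + 31\right) - 3333} = \frac{37302}{118 \cdot 30 - 3333} = \frac{37302}{3540 - 3333} = \frac{37302}{207} = 37302 \cdot \frac{1}{207} = \frac{12434}{69}$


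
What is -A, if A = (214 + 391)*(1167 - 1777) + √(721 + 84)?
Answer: 369050 - √805 ≈ 3.6902e+5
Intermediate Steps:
A = -369050 + √805 (A = 605*(-610) + √805 = -369050 + √805 ≈ -3.6902e+5)
-A = -(-369050 + √805) = 369050 - √805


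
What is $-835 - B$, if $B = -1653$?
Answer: $818$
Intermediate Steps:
$-835 - B = -835 - -1653 = -835 + 1653 = 818$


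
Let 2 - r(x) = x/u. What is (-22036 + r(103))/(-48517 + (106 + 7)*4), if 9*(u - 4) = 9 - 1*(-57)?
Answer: 149893/326842 ≈ 0.45861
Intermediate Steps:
u = 34/3 (u = 4 + (9 - 1*(-57))/9 = 4 + (9 + 57)/9 = 4 + (⅑)*66 = 4 + 22/3 = 34/3 ≈ 11.333)
r(x) = 2 - 3*x/34 (r(x) = 2 - x/34/3 = 2 - x*3/34 = 2 - 3*x/34)
(-22036 + r(103))/(-48517 + (106 + 7)*4) = (-22036 + (2 - 3/34*103))/(-48517 + (106 + 7)*4) = (-22036 + (2 - 309/34))/(-48517 + 113*4) = (-22036 - 241/34)/(-48517 + 452) = -749465/34/(-48065) = -749465/34*(-1/48065) = 149893/326842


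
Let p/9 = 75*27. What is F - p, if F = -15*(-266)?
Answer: -14235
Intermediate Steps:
p = 18225 (p = 9*(75*27) = 9*2025 = 18225)
F = 3990
F - p = 3990 - 1*18225 = 3990 - 18225 = -14235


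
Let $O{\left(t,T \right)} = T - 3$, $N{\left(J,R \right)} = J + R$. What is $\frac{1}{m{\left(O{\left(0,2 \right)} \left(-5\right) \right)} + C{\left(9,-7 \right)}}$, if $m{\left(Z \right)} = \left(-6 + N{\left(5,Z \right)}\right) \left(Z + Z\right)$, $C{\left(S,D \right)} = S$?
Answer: $\frac{1}{49} \approx 0.020408$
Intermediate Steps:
$O{\left(t,T \right)} = -3 + T$ ($O{\left(t,T \right)} = T - 3 = -3 + T$)
$m{\left(Z \right)} = 2 Z \left(-1 + Z\right)$ ($m{\left(Z \right)} = \left(-6 + \left(5 + Z\right)\right) \left(Z + Z\right) = \left(-1 + Z\right) 2 Z = 2 Z \left(-1 + Z\right)$)
$\frac{1}{m{\left(O{\left(0,2 \right)} \left(-5\right) \right)} + C{\left(9,-7 \right)}} = \frac{1}{2 \left(-3 + 2\right) \left(-5\right) \left(-1 + \left(-3 + 2\right) \left(-5\right)\right) + 9} = \frac{1}{2 \left(\left(-1\right) \left(-5\right)\right) \left(-1 - -5\right) + 9} = \frac{1}{2 \cdot 5 \left(-1 + 5\right) + 9} = \frac{1}{2 \cdot 5 \cdot 4 + 9} = \frac{1}{40 + 9} = \frac{1}{49}$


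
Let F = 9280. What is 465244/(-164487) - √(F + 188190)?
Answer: -465244/164487 - 7*√4030 ≈ -447.20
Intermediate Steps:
465244/(-164487) - √(F + 188190) = 465244/(-164487) - √(9280 + 188190) = 465244*(-1/164487) - √197470 = -465244/164487 - 7*√4030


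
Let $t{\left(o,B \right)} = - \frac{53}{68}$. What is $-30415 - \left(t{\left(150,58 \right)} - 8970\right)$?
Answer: $- \frac{1458207}{68} \approx -21444.0$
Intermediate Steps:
$t{\left(o,B \right)} = - \frac{53}{68}$ ($t{\left(o,B \right)} = \left(-53\right) \frac{1}{68} = - \frac{53}{68}$)
$-30415 - \left(t{\left(150,58 \right)} - 8970\right) = -30415 - \left(- \frac{53}{68} - 8970\right) = -30415 - - \frac{610013}{68} = -30415 + \frac{610013}{68} = - \frac{1458207}{68}$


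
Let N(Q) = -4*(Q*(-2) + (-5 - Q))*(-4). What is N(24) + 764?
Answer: -468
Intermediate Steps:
N(Q) = -80 - 48*Q (N(Q) = -4*(-2*Q + (-5 - Q))*(-4) = -4*(-5 - 3*Q)*(-4) = (20 + 12*Q)*(-4) = -80 - 48*Q)
N(24) + 764 = (-80 - 48*24) + 764 = (-80 - 1152) + 764 = -1232 + 764 = -468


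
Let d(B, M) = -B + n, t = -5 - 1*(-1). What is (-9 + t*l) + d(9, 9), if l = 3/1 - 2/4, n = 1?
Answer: -27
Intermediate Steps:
t = -4 (t = -5 + 1 = -4)
l = 5/2 (l = 3*1 - 2*¼ = 3 - ½ = 5/2 ≈ 2.5000)
d(B, M) = 1 - B (d(B, M) = -B + 1 = 1 - B)
(-9 + t*l) + d(9, 9) = (-9 - 4*5/2) + (1 - 1*9) = (-9 - 10) + (1 - 9) = -19 - 8 = -27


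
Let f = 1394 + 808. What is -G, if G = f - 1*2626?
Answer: 424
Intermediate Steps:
f = 2202
G = -424 (G = 2202 - 1*2626 = 2202 - 2626 = -424)
-G = -1*(-424) = 424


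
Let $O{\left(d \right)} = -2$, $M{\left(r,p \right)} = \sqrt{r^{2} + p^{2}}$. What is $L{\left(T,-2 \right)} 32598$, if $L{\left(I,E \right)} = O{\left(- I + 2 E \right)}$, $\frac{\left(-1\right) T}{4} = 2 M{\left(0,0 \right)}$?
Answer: $-65196$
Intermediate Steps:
$M{\left(r,p \right)} = \sqrt{p^{2} + r^{2}}$
$T = 0$ ($T = - 4 \cdot 2 \sqrt{0^{2} + 0^{2}} = - 4 \cdot 2 \sqrt{0 + 0} = - 4 \cdot 2 \sqrt{0} = - 4 \cdot 2 \cdot 0 = \left(-4\right) 0 = 0$)
$L{\left(I,E \right)} = -2$
$L{\left(T,-2 \right)} 32598 = \left(-2\right) 32598 = -65196$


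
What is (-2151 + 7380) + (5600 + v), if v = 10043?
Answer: 20872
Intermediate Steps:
(-2151 + 7380) + (5600 + v) = (-2151 + 7380) + (5600 + 10043) = 5229 + 15643 = 20872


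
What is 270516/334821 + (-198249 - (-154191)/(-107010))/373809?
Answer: 413093135343371/1488141736917210 ≈ 0.27759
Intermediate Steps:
270516/334821 + (-198249 - (-154191)/(-107010))/373809 = 270516*(1/334821) + (-198249 - (-154191)*(-1)/107010)*(1/373809) = 90172/111607 + (-198249 - 1*51397/35670)*(1/373809) = 90172/111607 + (-198249 - 51397/35670)*(1/373809) = 90172/111607 - 7071593227/35670*1/373809 = 90172/111607 - 7071593227/13333767030 = 413093135343371/1488141736917210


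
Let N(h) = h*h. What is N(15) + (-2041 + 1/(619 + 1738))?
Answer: -4280311/2357 ≈ -1816.0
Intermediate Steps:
N(h) = h²
N(15) + (-2041 + 1/(619 + 1738)) = 15² + (-2041 + 1/(619 + 1738)) = 225 + (-2041 + 1/2357) = 225 - 4810636/2357 = -4280311/2357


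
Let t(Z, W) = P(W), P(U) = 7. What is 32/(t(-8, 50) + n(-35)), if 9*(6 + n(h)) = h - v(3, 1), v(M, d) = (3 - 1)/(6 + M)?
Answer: -648/59 ≈ -10.983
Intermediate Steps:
v(M, d) = 2/(6 + M)
t(Z, W) = 7
n(h) = -488/81 + h/9 (n(h) = -6 + (h - 2/(6 + 3))/9 = -6 + (h - 2/9)/9 = -6 + (-2/9 + h)/9 = -6 + (-2/81 + h/9) = -488/81 + h/9)
32/(t(-8, 50) + n(-35)) = 32/(7 + (-488/81 + (⅑)*(-35))) = 32/(7 + (-488/81 - 35/9)) = 32/(7 - 803/81) = 32/(-236/81) = -81/236*32 = -648/59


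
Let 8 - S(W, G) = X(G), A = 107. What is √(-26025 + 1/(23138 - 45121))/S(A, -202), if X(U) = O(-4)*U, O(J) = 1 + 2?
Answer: I*√3144160210802/6748781 ≈ 0.26274*I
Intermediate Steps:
O(J) = 3
X(U) = 3*U
S(W, G) = 8 - 3*G
√(-26025 + 1/(23138 - 45121))/S(A, -202) = √(-26025 + 1/(23138 - 45121))/(8 - 3*(-202)) = √(-26025 + 1/(-21983))/(8 + 606) = √(-26025 - 1/21983)/614 = √(-572107576/21983)*(1/614) = (2*I*√3144160210802/21983)*(1/614) = I*√3144160210802/6748781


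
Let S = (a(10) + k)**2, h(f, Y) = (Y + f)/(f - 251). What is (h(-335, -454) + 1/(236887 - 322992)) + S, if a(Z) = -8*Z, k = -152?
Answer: 2715894030979/50457530 ≈ 53825.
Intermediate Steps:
h(f, Y) = (Y + f)/(-251 + f)
S = 53824 (S = (-8*10 - 152)**2 = (-80 - 152)**2 = (-232)**2 = 53824)
(h(-335, -454) + 1/(236887 - 322992)) + S = ((-454 - 335)/(-251 - 335) + 1/(236887 - 322992)) + 53824 = (-789/(-586) + 1/(-86105)) + 53824 = (-1/586*(-789) - 1/86105) + 53824 = (789/586 - 1/86105) + 53824 = 67936259/50457530 + 53824 = 2715894030979/50457530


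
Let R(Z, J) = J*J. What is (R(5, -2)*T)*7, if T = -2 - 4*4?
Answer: -504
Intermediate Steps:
R(Z, J) = J**2
T = -18 (T = -2 - 16 = -18)
(R(5, -2)*T)*7 = ((-2)**2*(-18))*7 = (4*(-18))*7 = -72*7 = -504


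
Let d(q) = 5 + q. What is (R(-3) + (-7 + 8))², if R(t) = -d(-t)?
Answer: 49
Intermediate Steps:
R(t) = -5 + t (R(t) = -(5 - t) = -5 + t)
(R(-3) + (-7 + 8))² = ((-5 - 3) + (-7 + 8))² = (-8 + 1)² = (-7)² = 49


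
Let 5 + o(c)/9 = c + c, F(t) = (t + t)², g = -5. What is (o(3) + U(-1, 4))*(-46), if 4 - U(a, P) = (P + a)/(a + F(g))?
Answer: -19688/33 ≈ -596.61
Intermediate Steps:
F(t) = 4*t² (F(t) = (2*t)² = 4*t²)
U(a, P) = 4 - (P + a)/(100 + a) (U(a, P) = 4 - (P + a)/(a + 4*(-5)²) = 4 - (P + a)/(a + 4*25) = 4 - (P + a)/(a + 100) = 4 - (P + a)/(100 + a))
o(c) = -45 + 18*c (o(c) = -45 + 9*(c + c) = -45 + 9*(2*c) = -45 + 18*c)
(o(3) + U(-1, 4))*(-46) = ((-45 + 18*3) + (400 - 1*4 + 3*(-1))/(100 - 1))*(-46) = ((-45 + 54) + (400 - 4 - 3)/99)*(-46) = (9 + (1/99)*393)*(-46) = (9 + 131/33)*(-46) = (428/33)*(-46) = -19688/33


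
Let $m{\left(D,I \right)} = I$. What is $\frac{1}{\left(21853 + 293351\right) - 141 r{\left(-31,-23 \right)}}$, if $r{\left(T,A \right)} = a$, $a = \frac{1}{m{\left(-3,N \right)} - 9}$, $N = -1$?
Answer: $\frac{10}{3152181} \approx 3.1724 \cdot 10^{-6}$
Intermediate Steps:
$a = - \frac{1}{10}$ ($a = \frac{1}{-1 - 9} = \frac{1}{-10} = - \frac{1}{10} \approx -0.1$)
$r{\left(T,A \right)} = - \frac{1}{10}$
$\frac{1}{\left(21853 + 293351\right) - 141 r{\left(-31,-23 \right)}} = \frac{1}{\left(21853 + 293351\right) - - \frac{141}{10}} = \frac{1}{315204 + \frac{141}{10}} = \frac{1}{\frac{3152181}{10}} = \frac{10}{3152181}$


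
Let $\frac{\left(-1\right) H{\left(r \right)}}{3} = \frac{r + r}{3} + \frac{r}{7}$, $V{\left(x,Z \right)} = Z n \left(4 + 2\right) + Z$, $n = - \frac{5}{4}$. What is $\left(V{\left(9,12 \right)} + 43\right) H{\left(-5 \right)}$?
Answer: $-425$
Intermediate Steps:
$n = - \frac{5}{4}$ ($n = \left(-5\right) \frac{1}{4} = - \frac{5}{4} \approx -1.25$)
$V{\left(x,Z \right)} = - \frac{13 Z}{2}$ ($V{\left(x,Z \right)} = Z \left(- \frac{5 \left(4 + 2\right)}{4}\right) + Z = Z \left(\left(- \frac{5}{4}\right) 6\right) + Z = Z \left(- \frac{15}{2}\right) + Z = - \frac{15 Z}{2} + Z = - \frac{13 Z}{2}$)
$H{\left(r \right)} = - \frac{17 r}{7}$ ($H{\left(r \right)} = - 3 \left(\frac{r + r}{3} + \frac{r}{7}\right) = - 3 \left(2 r \frac{1}{3} + r \frac{1}{7}\right) = - 3 \left(\frac{2 r}{3} + \frac{r}{7}\right) = - 3 \frac{17 r}{21} = - \frac{17 r}{7}$)
$\left(V{\left(9,12 \right)} + 43\right) H{\left(-5 \right)} = \left(\left(- \frac{13}{2}\right) 12 + 43\right) \left(\left(- \frac{17}{7}\right) \left(-5\right)\right) = \left(-78 + 43\right) \frac{85}{7} = \left(-35\right) \frac{85}{7} = -425$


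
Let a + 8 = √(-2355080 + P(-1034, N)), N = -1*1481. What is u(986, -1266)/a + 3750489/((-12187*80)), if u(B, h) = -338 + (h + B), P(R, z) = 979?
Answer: -1764889946889/459043341680 + 618*I*√2354101/2354165 ≈ -3.8447 + 0.40278*I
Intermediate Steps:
N = -1481
u(B, h) = -338 + B + h (u(B, h) = -338 + (B + h) = -338 + B + h)
a = -8 + I*√2354101 (a = -8 + √(-2355080 + 979) = -8 + √(-2354101) = -8 + I*√2354101 ≈ -8.0 + 1534.3*I)
u(986, -1266)/a + 3750489/((-12187*80)) = (-338 + 986 - 1266)/(-8 + I*√2354101) + 3750489/((-12187*80)) = -618/(-8 + I*√2354101) + 3750489/(-974960) = -618/(-8 + I*√2354101) + 3750489*(-1/974960) = -618/(-8 + I*√2354101) - 3750489/974960 = -3750489/974960 - 618/(-8 + I*√2354101)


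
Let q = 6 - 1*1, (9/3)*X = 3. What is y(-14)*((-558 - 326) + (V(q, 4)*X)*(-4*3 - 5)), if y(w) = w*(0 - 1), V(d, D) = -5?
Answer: -11186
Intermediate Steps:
X = 1 (X = (⅓)*3 = 1)
q = 5 (q = 6 - 1 = 5)
y(w) = -w (y(w) = w*(-1) = -w)
y(-14)*((-558 - 326) + (V(q, 4)*X)*(-4*3 - 5)) = (-1*(-14))*((-558 - 326) + (-5*1)*(-4*3 - 5)) = 14*(-884 - 5*(-12 - 5)) = 14*(-884 - 5*(-17)) = 14*(-884 + 85) = 14*(-799) = -11186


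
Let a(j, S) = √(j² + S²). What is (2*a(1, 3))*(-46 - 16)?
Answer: -124*√10 ≈ -392.12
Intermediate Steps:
a(j, S) = √(S² + j²)
(2*a(1, 3))*(-46 - 16) = (2*√(3² + 1²))*(-46 - 16) = (2*√(9 + 1))*(-62) = (2*√10)*(-62) = -124*√10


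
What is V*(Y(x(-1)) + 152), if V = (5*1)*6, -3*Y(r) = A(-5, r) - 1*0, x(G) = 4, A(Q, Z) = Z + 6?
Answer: 4460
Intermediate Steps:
A(Q, Z) = 6 + Z
Y(r) = -2 - r/3 (Y(r) = -((6 + r) - 1*0)/3 = -((6 + r) + 0)/3 = -(6 + r)/3 = -2 - r/3)
V = 30 (V = 5*6 = 30)
V*(Y(x(-1)) + 152) = 30*((-2 - ⅓*4) + 152) = 30*((-2 - 4/3) + 152) = 30*(-10/3 + 152) = 30*(446/3) = 4460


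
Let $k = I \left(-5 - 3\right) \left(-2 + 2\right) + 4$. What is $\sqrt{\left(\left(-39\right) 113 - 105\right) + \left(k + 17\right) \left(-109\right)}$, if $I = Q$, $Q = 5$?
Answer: $i \sqrt{6801} \approx 82.468 i$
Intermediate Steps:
$I = 5$
$k = 4$ ($k = 5 \left(-5 - 3\right) \left(-2 + 2\right) + 4 = 5 \left(-5 - 3\right) 0 + 4 = 5 \left(\left(-8\right) 0\right) + 4 = 5 \cdot 0 + 4 = 0 + 4 = 4$)
$\sqrt{\left(\left(-39\right) 113 - 105\right) + \left(k + 17\right) \left(-109\right)} = \sqrt{\left(\left(-39\right) 113 - 105\right) + \left(4 + 17\right) \left(-109\right)} = \sqrt{\left(-4407 - 105\right) + 21 \left(-109\right)} = \sqrt{-4512 - 2289} = \sqrt{-6801} = i \sqrt{6801}$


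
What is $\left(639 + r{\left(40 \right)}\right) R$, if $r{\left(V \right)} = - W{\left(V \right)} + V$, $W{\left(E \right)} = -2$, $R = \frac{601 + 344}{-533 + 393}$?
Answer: $- \frac{18387}{4} \approx -4596.8$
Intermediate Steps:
$R = - \frac{27}{4}$ ($R = \frac{945}{-140} = 945 \left(- \frac{1}{140}\right) = - \frac{27}{4} \approx -6.75$)
$r{\left(V \right)} = 2 + V$ ($r{\left(V \right)} = \left(-1\right) \left(-2\right) + V = 2 + V$)
$\left(639 + r{\left(40 \right)}\right) R = \left(639 + \left(2 + 40\right)\right) \left(- \frac{27}{4}\right) = \left(639 + 42\right) \left(- \frac{27}{4}\right) = 681 \left(- \frac{27}{4}\right) = - \frac{18387}{4}$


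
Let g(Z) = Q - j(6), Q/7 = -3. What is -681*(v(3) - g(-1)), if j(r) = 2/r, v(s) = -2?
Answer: -13166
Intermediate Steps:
Q = -21 (Q = 7*(-3) = -21)
g(Z) = -64/3 (g(Z) = -21 - 2/6 = -21 - 1*1/3 = -21 - 1/3 = -64/3)
-681*(v(3) - g(-1)) = -681*(-2 - 1*(-64/3)) = -681*(-2 + 64/3) = -681*58/3 = -13166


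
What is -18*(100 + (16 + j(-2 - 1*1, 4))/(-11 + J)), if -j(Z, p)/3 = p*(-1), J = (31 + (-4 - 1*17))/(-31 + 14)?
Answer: -346032/197 ≈ -1756.5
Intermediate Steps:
J = -10/17 (J = (31 + (-4 - 17))/(-17) = (31 - 21)*(-1/17) = 10*(-1/17) = -10/17 ≈ -0.58823)
j(Z, p) = 3*p (j(Z, p) = -3*p*(-1) = -(-3)*p = 3*p)
-18*(100 + (16 + j(-2 - 1*1, 4))/(-11 + J)) = -18*(100 + (16 + 3*4)/(-11 - 10/17)) = -18*(100 + (16 + 12)/(-197/17)) = -18*(100 + 28*(-17/197)) = -18*(100 - 476/197) = -18*19224/197 = -346032/197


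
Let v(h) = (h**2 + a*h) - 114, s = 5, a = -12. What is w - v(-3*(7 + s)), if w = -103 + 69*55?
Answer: 2078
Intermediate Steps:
w = 3692 (w = -103 + 3795 = 3692)
v(h) = -114 + h**2 - 12*h (v(h) = (h**2 - 12*h) - 114 = -114 + h**2 - 12*h)
w - v(-3*(7 + s)) = 3692 - (-114 + (-3*(7 + 5))**2 - (-36)*(7 + 5)) = 3692 - (-114 + (-3*12)**2 - (-36)*12) = 3692 - (-114 + (-36)**2 - 12*(-36)) = 3692 - (-114 + 1296 + 432) = 3692 - 1*1614 = 3692 - 1614 = 2078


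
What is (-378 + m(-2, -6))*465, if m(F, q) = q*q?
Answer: -159030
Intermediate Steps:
m(F, q) = q²
(-378 + m(-2, -6))*465 = (-378 + (-6)²)*465 = (-378 + 36)*465 = -342*465 = -159030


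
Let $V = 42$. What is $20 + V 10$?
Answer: $440$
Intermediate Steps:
$20 + V 10 = 20 + 42 \cdot 10 = 20 + 420 = 440$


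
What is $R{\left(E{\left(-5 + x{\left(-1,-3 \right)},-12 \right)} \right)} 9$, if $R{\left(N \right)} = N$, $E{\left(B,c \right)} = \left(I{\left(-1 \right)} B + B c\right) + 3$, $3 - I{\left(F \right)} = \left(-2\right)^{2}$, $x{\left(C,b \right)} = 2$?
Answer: $378$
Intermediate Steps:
$I{\left(F \right)} = -1$ ($I{\left(F \right)} = 3 - \left(-2\right)^{2} = 3 - 4 = -1$)
$E{\left(B,c \right)} = 3 - B + B c$ ($E{\left(B,c \right)} = \left(- B + B c\right) + 3 = 3 - B + B c$)
$R{\left(E{\left(-5 + x{\left(-1,-3 \right)},-12 \right)} \right)} 9 = \left(3 - \left(-5 + 2\right) + \left(-5 + 2\right) \left(-12\right)\right) 9 = \left(3 - -3 - -36\right) 9 = \left(3 + 3 + 36\right) 9 = 42 \cdot 9 = 378$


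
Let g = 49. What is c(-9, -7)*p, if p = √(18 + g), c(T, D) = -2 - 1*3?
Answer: -5*√67 ≈ -40.927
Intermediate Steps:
c(T, D) = -5 (c(T, D) = -2 - 3 = -5)
p = √67 (p = √(18 + 49) = √67 ≈ 8.1853)
c(-9, -7)*p = -5*√67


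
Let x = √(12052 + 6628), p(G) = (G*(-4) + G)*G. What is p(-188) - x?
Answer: -106032 - 2*√4670 ≈ -1.0617e+5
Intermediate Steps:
p(G) = -3*G² (p(G) = (-4*G + G)*G = (-3*G)*G = -3*G²)
x = 2*√4670 (x = √18680 = 2*√4670 ≈ 136.67)
p(-188) - x = -3*(-188)² - 2*√4670 = -3*35344 - 2*√4670 = -106032 - 2*√4670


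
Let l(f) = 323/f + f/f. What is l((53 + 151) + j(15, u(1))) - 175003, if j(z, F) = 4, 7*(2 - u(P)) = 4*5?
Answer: -36400093/208 ≈ -1.7500e+5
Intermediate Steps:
u(P) = -6/7 (u(P) = 2 - 4*5/7 = 2 - 1/7*20 = 2 - 20/7 = -6/7)
l(f) = 1 + 323/f (l(f) = 323/f + 1 = 1 + 323/f)
l((53 + 151) + j(15, u(1))) - 175003 = (323 + ((53 + 151) + 4))/((53 + 151) + 4) - 175003 = (323 + (204 + 4))/(204 + 4) - 175003 = (323 + 208)/208 - 175003 = (1/208)*531 - 175003 = 531/208 - 175003 = -36400093/208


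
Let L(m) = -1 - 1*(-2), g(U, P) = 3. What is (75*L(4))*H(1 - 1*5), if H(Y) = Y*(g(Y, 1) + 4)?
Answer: -2100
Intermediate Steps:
H(Y) = 7*Y (H(Y) = Y*(3 + 4) = Y*7 = 7*Y)
L(m) = 1 (L(m) = -1 + 2 = 1)
(75*L(4))*H(1 - 1*5) = (75*1)*(7*(1 - 1*5)) = 75*(7*(1 - 5)) = 75*(7*(-4)) = 75*(-28) = -2100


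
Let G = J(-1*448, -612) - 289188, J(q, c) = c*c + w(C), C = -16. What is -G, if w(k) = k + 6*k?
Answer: -85244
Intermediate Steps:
w(k) = 7*k
J(q, c) = -112 + c² (J(q, c) = c*c + 7*(-16) = c² - 112 = -112 + c²)
G = 85244 (G = (-112 + (-612)²) - 289188 = (-112 + 374544) - 289188 = 374432 - 289188 = 85244)
-G = -1*85244 = -85244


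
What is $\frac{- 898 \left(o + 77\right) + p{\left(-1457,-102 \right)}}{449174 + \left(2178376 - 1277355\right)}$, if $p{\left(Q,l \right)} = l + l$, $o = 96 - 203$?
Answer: $\frac{8912}{450065} \approx 0.019802$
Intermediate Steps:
$o = -107$ ($o = 96 - 203 = -107$)
$p{\left(Q,l \right)} = 2 l$
$\frac{- 898 \left(o + 77\right) + p{\left(-1457,-102 \right)}}{449174 + \left(2178376 - 1277355\right)} = \frac{- 898 \left(-107 + 77\right) + 2 \left(-102\right)}{449174 + \left(2178376 - 1277355\right)} = \frac{\left(-898\right) \left(-30\right) - 204}{449174 + 901021} = \frac{26940 - 204}{1350195} = 26736 \cdot \frac{1}{1350195} = \frac{8912}{450065}$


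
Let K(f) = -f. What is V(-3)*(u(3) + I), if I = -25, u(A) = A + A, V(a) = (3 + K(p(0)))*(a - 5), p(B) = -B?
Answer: 456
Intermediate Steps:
V(a) = -15 + 3*a (V(a) = (3 - (-1)*0)*(a - 5) = (3 - 1*0)*(-5 + a) = (3 + 0)*(-5 + a) = 3*(-5 + a) = -15 + 3*a)
u(A) = 2*A
V(-3)*(u(3) + I) = (-15 + 3*(-3))*(2*3 - 25) = (-15 - 9)*(6 - 25) = -24*(-19) = 456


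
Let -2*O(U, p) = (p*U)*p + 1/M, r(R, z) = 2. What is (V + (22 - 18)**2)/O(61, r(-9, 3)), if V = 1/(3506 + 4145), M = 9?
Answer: -2203506/16809247 ≈ -0.13109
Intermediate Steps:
O(U, p) = -1/18 - U*p**2/2 (O(U, p) = -((p*U)*p + 1/9)/2 = -((U*p)*p + 1/9)/2 = -(U*p**2 + 1/9)/2 = -(1/9 + U*p**2)/2 = -1/18 - U*p**2/2)
V = 1/7651 ≈ 0.00013070
(V + (22 - 18)**2)/O(61, r(-9, 3)) = (1/7651 + (22 - 18)**2)/(-1/18 - 1/2*61*2**2) = (1/7651 + 4**2)/(-1/18 - 1/2*61*4) = (1/7651 + 16)/(-1/18 - 122) = 122417/(7651*(-2197/18)) = (122417/7651)*(-18/2197) = -2203506/16809247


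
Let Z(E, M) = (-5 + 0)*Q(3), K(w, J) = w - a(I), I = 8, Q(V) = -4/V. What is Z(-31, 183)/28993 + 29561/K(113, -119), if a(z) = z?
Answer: 40812513/144965 ≈ 281.53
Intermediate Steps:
K(w, J) = -8 + w (K(w, J) = w - 1*8 = w - 8 = -8 + w)
Z(E, M) = 20/3 (Z(E, M) = (-5 + 0)*(-4/3) = -(-20)/3 = -5*(-4/3) = 20/3)
Z(-31, 183)/28993 + 29561/K(113, -119) = (20/3)/28993 + 29561/(-8 + 113) = (20/3)*(1/28993) + 29561/105 = 20/86979 + 29561*(1/105) = 20/86979 + 4223/15 = 40812513/144965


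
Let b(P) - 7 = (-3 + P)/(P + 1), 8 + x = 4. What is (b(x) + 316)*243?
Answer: 79056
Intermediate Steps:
x = -4 (x = -8 + 4 = -4)
b(P) = 7 + (-3 + P)/(1 + P) (b(P) = 7 + (-3 + P)/(P + 1) = 7 + (-3 + P)/(1 + P))
(b(x) + 316)*243 = (4*(1 + 2*(-4))/(1 - 4) + 316)*243 = (4*(1 - 8)/(-3) + 316)*243 = (4*(-⅓)*(-7) + 316)*243 = (28/3 + 316)*243 = (976/3)*243 = 79056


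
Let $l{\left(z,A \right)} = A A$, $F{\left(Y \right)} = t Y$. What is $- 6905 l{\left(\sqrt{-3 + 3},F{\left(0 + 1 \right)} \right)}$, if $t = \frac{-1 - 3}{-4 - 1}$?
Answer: $- \frac{22096}{5} \approx -4419.2$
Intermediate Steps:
$t = \frac{4}{5}$ ($t = - \frac{4}{-5} = \left(-4\right) \left(- \frac{1}{5}\right) = \frac{4}{5} \approx 0.8$)
$F{\left(Y \right)} = \frac{4 Y}{5}$
$l{\left(z,A \right)} = A^{2}$
$- 6905 l{\left(\sqrt{-3 + 3},F{\left(0 + 1 \right)} \right)} = - 6905 \left(\frac{4 \left(0 + 1\right)}{5}\right)^{2} = - 6905 \left(\frac{4}{5} \cdot 1\right)^{2} = - 6905 \left(\frac{4}{5}\right)^{2} = \left(-6905\right) \frac{16}{25} = - \frac{22096}{5}$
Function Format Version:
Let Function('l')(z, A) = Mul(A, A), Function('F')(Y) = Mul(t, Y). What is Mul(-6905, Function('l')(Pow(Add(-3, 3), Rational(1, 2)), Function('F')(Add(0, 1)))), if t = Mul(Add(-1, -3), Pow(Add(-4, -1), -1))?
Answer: Rational(-22096, 5) ≈ -4419.2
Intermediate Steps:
t = Rational(4, 5) (t = Mul(-4, Pow(-5, -1)) = Mul(-4, Rational(-1, 5)) = Rational(4, 5) ≈ 0.80000)
Function('F')(Y) = Mul(Rational(4, 5), Y)
Function('l')(z, A) = Pow(A, 2)
Mul(-6905, Function('l')(Pow(Add(-3, 3), Rational(1, 2)), Function('F')(Add(0, 1)))) = Mul(-6905, Pow(Mul(Rational(4, 5), Add(0, 1)), 2)) = Mul(-6905, Pow(Mul(Rational(4, 5), 1), 2)) = Mul(-6905, Pow(Rational(4, 5), 2)) = Mul(-6905, Rational(16, 25)) = Rational(-22096, 5)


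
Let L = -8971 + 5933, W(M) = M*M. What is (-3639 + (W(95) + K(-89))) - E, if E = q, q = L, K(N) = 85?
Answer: 8509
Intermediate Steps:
W(M) = M²
L = -3038
q = -3038
E = -3038
(-3639 + (W(95) + K(-89))) - E = (-3639 + (95² + 85)) - 1*(-3038) = (-3639 + (9025 + 85)) + 3038 = (-3639 + 9110) + 3038 = 5471 + 3038 = 8509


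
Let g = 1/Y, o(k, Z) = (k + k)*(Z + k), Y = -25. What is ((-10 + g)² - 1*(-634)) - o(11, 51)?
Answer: -393249/625 ≈ -629.20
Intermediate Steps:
o(k, Z) = 2*k*(Z + k) (o(k, Z) = (2*k)*(Z + k) = 2*k*(Z + k))
g = -1/25 (g = 1/(-25) = -1/25 ≈ -0.040000)
((-10 + g)² - 1*(-634)) - o(11, 51) = ((-10 - 1/25)² - 1*(-634)) - 2*11*(51 + 11) = ((-251/25)² + 634) - 2*11*62 = (63001/625 + 634) - 1*1364 = 459251/625 - 1364 = -393249/625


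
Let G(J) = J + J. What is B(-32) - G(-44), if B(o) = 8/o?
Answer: 351/4 ≈ 87.750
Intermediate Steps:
G(J) = 2*J
B(-32) - G(-44) = 8/(-32) - 2*(-44) = 8*(-1/32) - 1*(-88) = -1/4 + 88 = 351/4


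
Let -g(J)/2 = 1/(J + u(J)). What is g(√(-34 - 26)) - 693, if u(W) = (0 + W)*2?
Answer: -693 + I*√15/45 ≈ -693.0 + 0.086066*I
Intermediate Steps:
u(W) = 2*W (u(W) = W*2 = 2*W)
g(J) = -2/(3*J) (g(J) = -2/(J + 2*J) = -2*1/(3*J) = -2/(3*J))
g(√(-34 - 26)) - 693 = -2/(3*√(-34 - 26)) - 693 = -2*(-I*√15/30)/3 - 693 = -(-1)*I*√15/45 - 693 = I*√15/45 - 693 = -693 + I*√15/45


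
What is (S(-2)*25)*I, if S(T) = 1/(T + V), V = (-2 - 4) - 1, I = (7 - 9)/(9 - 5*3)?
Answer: -25/27 ≈ -0.92593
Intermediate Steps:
I = ⅓ (I = -2/(9 - 15) = -2/(-6) = -2*(-⅙) = ⅓ ≈ 0.33333)
V = -7 (V = -6 - 1 = -7)
S(T) = 1/(-7 + T) (S(T) = 1/(T - 7) = 1/(-7 + T))
(S(-2)*25)*I = (25/(-7 - 2))*(⅓) = (25/(-9))*(⅓) = -⅑*25*(⅓) = -25/9*⅓ = -25/27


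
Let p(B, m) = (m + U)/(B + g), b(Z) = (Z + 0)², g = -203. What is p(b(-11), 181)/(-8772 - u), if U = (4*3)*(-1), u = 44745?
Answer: 169/4388394 ≈ 3.8511e-5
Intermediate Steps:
U = -12 (U = 12*(-1) = -12)
b(Z) = Z²
p(B, m) = (-12 + m)/(-203 + B) (p(B, m) = (m - 12)/(B - 203) = (-12 + m)/(-203 + B))
p(b(-11), 181)/(-8772 - u) = ((-12 + 181)/(-203 + (-11)²))/(-8772 - 1*44745) = (169/(-203 + 121))/(-8772 - 44745) = (169/(-82))/(-53517) = -1/82*169*(-1/53517) = -169/82*(-1/53517) = 169/4388394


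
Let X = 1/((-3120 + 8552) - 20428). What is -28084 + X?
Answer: -421147665/14996 ≈ -28084.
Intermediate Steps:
X = -1/14996 (X = 1/(5432 - 20428) = 1/(-14996) = -1/14996 ≈ -6.6684e-5)
-28084 + X = -28084 - 1/14996 = -421147665/14996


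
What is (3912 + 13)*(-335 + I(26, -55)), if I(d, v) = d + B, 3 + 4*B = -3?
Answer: -2437425/2 ≈ -1.2187e+6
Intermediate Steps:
B = -3/2 (B = -3/4 + (1/4)*(-3) = -3/4 - 3/4 = -3/2 ≈ -1.5000)
I(d, v) = -3/2 + d (I(d, v) = d - 3/2 = -3/2 + d)
(3912 + 13)*(-335 + I(26, -55)) = (3912 + 13)*(-335 + (-3/2 + 26)) = 3925*(-335 + 49/2) = 3925*(-621/2) = -2437425/2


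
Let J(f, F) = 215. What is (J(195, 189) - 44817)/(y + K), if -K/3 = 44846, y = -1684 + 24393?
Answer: 44602/111829 ≈ 0.39884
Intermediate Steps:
y = 22709
K = -134538 (K = -3*44846 = -134538)
(J(195, 189) - 44817)/(y + K) = (215 - 44817)/(22709 - 134538) = -44602/(-111829) = -44602*(-1/111829) = 44602/111829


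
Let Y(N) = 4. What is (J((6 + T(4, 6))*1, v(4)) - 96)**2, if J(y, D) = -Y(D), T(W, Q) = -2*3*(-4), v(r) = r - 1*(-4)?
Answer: 10000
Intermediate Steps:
v(r) = 4 + r (v(r) = r + 4 = 4 + r)
T(W, Q) = 24 (T(W, Q) = -6*(-4) = 24)
J(y, D) = -4 (J(y, D) = -1*4 = -4)
(J((6 + T(4, 6))*1, v(4)) - 96)**2 = (-4 - 96)**2 = (-100)**2 = 10000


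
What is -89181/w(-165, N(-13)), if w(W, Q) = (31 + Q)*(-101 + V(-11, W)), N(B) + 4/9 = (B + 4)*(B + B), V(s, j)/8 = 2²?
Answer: 267543/54763 ≈ 4.8855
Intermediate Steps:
V(s, j) = 32 (V(s, j) = 8*2² = 8*4 = 32)
N(B) = -4/9 + 2*B*(4 + B) (N(B) = -4/9 + (B + 4)*(B + B) = -4/9 + (4 + B)*(2*B) = -4/9 + 2*B*(4 + B))
w(W, Q) = -2139 - 69*Q (w(W, Q) = (31 + Q)*(-101 + 32) = (31 + Q)*(-69) = -2139 - 69*Q)
-89181/w(-165, N(-13)) = -89181/(-2139 - 69*(-4/9 + 2*(-13)² + 8*(-13))) = -89181/(-2139 - 69*(-4/9 + 2*169 - 104)) = -89181/(-2139 - 69*(-4/9 + 338 - 104)) = -89181/(-2139 - 69*2102/9) = -89181/(-2139 - 48346/3) = -89181/(-54763/3) = -89181*(-3/54763) = 267543/54763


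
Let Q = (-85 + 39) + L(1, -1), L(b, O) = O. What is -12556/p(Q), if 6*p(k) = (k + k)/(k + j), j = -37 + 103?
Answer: 715692/47 ≈ 15227.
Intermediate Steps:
Q = -47 (Q = (-85 + 39) - 1 = -46 - 1 = -47)
j = 66
p(k) = k/(3*(66 + k)) (p(k) = ((k + k)/(k + 66))/6 = ((2*k)/(66 + k))/6 = (2*k/(66 + k))/6 = k/(3*(66 + k)))
-12556/p(Q) = -12556/((1/3)*(-47)/(66 - 47)) = -12556/((1/3)*(-47)/19) = -12556/((1/3)*(-47)*(1/19)) = -12556/(-47/57) = -12556*(-57/47) = 715692/47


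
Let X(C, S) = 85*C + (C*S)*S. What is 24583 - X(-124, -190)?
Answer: 4511523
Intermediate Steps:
X(C, S) = 85*C + C*S²
24583 - X(-124, -190) = 24583 - (-124)*(85 + (-190)²) = 24583 - (-124)*(85 + 36100) = 24583 - (-124)*36185 = 24583 - 1*(-4486940) = 24583 + 4486940 = 4511523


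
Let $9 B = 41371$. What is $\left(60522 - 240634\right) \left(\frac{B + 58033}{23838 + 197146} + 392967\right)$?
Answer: $- \frac{17595936911701880}{248607} \approx -7.0778 \cdot 10^{10}$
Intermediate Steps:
$B = \frac{41371}{9}$ ($B = \frac{1}{9} \cdot 41371 = \frac{41371}{9} \approx 4596.8$)
$\left(60522 - 240634\right) \left(\frac{B + 58033}{23838 + 197146} + 392967\right) = \left(60522 - 240634\right) \left(\frac{\frac{41371}{9} + 58033}{23838 + 197146} + 392967\right) = - 180112 \left(\frac{563668}{9 \cdot 220984} + 392967\right) = - 180112 \left(\frac{563668}{9} \cdot \frac{1}{220984} + 392967\right) = - 180112 \left(\frac{140917}{497214} + 392967\right) = \left(-180112\right) \frac{195388834855}{497214} = - \frac{17595936911701880}{248607}$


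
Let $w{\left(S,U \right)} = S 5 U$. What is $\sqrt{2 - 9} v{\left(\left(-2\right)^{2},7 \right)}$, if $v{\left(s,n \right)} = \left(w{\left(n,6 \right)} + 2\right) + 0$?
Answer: $212 i \sqrt{7} \approx 560.9 i$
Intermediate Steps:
$w{\left(S,U \right)} = 5 S U$
$v{\left(s,n \right)} = 2 + 30 n$ ($v{\left(s,n \right)} = \left(5 n 6 + 2\right) + 0 = \left(30 n + 2\right) + 0 = \left(2 + 30 n\right) + 0 = 2 + 30 n$)
$\sqrt{2 - 9} v{\left(\left(-2\right)^{2},7 \right)} = \sqrt{2 - 9} \left(2 + 30 \cdot 7\right) = \sqrt{-7} \left(2 + 210\right) = i \sqrt{7} \cdot 212 = 212 i \sqrt{7}$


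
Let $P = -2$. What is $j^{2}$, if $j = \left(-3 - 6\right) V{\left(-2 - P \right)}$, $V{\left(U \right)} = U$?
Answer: $0$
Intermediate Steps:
$j = 0$ ($j = \left(-3 - 6\right) \left(-2 - -2\right) = - 9 \left(-2 + 2\right) = \left(-9\right) 0 = 0$)
$j^{2} = 0^{2} = 0$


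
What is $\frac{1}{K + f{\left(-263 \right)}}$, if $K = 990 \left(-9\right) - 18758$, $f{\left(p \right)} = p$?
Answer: $- \frac{1}{27931} \approx -3.5802 \cdot 10^{-5}$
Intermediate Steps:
$K = -27668$ ($K = -8910 - 18758 = -27668$)
$\frac{1}{K + f{\left(-263 \right)}} = \frac{1}{-27668 - 263} = \frac{1}{-27931} = - \frac{1}{27931}$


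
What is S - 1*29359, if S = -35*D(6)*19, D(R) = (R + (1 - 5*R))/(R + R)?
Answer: -337013/12 ≈ -28084.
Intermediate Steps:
D(R) = (1 - 4*R)/(2*R) (D(R) = (1 - 4*R)/((2*R)) = (1 - 4*R)*(1/(2*R)) = (1 - 4*R)/(2*R))
S = 15295/12 (S = -35*(-2 + (1/2)/6)*19 = -35*(-2 + (1/2)*(1/6))*19 = -35*(-2 + 1/12)*19 = -35*(-23/12)*19 = (805/12)*19 = 15295/12 ≈ 1274.6)
S - 1*29359 = 15295/12 - 1*29359 = 15295/12 - 29359 = -337013/12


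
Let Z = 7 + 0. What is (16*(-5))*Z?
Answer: -560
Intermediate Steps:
Z = 7
(16*(-5))*Z = (16*(-5))*7 = -80*7 = -560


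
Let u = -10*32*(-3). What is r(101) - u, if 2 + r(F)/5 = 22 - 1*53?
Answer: -1125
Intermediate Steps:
r(F) = -165 (r(F) = -10 + 5*(22 - 1*53) = -10 + 5*(22 - 53) = -10 + 5*(-31) = -10 - 155 = -165)
u = 960 (u = -320*(-3) = 960)
r(101) - u = -165 - 1*960 = -165 - 960 = -1125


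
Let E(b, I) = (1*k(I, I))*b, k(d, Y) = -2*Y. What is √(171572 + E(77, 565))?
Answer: √84562 ≈ 290.80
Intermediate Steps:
E(b, I) = -2*I*b (E(b, I) = (1*(-2*I))*b = (-2*I)*b = -2*I*b)
√(171572 + E(77, 565)) = √(171572 - 2*565*77) = √(171572 - 87010) = √84562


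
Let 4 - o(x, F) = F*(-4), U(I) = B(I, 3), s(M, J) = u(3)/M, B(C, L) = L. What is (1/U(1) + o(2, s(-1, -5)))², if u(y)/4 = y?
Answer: 17161/9 ≈ 1906.8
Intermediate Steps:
u(y) = 4*y
s(M, J) = 12/M (s(M, J) = (4*3)/M = 12/M)
U(I) = 3
o(x, F) = 4 + 4*F (o(x, F) = 4 - F*(-4) = 4 - (-4)*F = 4 + 4*F)
(1/U(1) + o(2, s(-1, -5)))² = (1/3 + (4 + 4*(12/(-1))))² = (⅓ + (4 + 4*(12*(-1))))² = (⅓ + (4 + 4*(-12)))² = (⅓ + (4 - 48))² = (⅓ - 44)² = (-131/3)² = 17161/9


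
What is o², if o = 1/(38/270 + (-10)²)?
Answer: 18225/182763361 ≈ 9.9719e-5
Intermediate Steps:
o = 135/13519 (o = 1/(38*(1/270) + 100) = 1/(19/135 + 100) = 1/(13519/135) = 135/13519 ≈ 0.0099859)
o² = (135/13519)² = 18225/182763361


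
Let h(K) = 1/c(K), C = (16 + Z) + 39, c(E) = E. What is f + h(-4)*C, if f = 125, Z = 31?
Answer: 207/2 ≈ 103.50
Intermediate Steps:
C = 86 (C = (16 + 31) + 39 = 47 + 39 = 86)
h(K) = 1/K
f + h(-4)*C = 125 + 86/(-4) = 125 - 1/4*86 = 125 - 43/2 = 207/2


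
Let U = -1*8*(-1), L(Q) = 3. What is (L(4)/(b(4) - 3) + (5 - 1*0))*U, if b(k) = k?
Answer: 64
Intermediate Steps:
U = 8 (U = -8*(-1) = 8)
(L(4)/(b(4) - 3) + (5 - 1*0))*U = (3/(4 - 3) + (5 - 1*0))*8 = (3/1 + (5 + 0))*8 = (1*3 + 5)*8 = (3 + 5)*8 = 8*8 = 64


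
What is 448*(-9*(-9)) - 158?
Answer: 36130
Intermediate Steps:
448*(-9*(-9)) - 158 = 448*81 - 158 = 36288 - 158 = 36130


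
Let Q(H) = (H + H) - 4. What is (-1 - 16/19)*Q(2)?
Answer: 0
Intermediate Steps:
Q(H) = -4 + 2*H (Q(H) = 2*H - 4 = -4 + 2*H)
(-1 - 16/19)*Q(2) = (-1 - 16/19)*(-4 + 2*2) = (-1 - 16*1/19)*(-4 + 4) = (-1 - 16/19)*0 = -35/19*0 = 0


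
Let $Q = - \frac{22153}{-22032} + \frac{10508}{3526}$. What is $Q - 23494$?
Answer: $- \frac{912408909637}{38842416} \approx -23490.0$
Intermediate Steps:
$Q = \frac{154811867}{38842416}$ ($Q = \left(-22153\right) \left(- \frac{1}{22032}\right) + 10508 \cdot \frac{1}{3526} = \frac{22153}{22032} + \frac{5254}{1763} = \frac{154811867}{38842416} \approx 3.9856$)
$Q - 23494 = \frac{154811867}{38842416} - 23494 = - \frac{912408909637}{38842416}$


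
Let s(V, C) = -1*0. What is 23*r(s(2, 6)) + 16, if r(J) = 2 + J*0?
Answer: 62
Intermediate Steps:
s(V, C) = 0
r(J) = 2 (r(J) = 2 + 0 = 2)
23*r(s(2, 6)) + 16 = 23*2 + 16 = 46 + 16 = 62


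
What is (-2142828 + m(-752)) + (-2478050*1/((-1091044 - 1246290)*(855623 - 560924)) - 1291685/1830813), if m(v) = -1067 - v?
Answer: -450446761541823162438209/210180381456109143 ≈ -2.1431e+6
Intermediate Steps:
(-2142828 + m(-752)) + (-2478050*1/((-1091044 - 1246290)*(855623 - 560924)) - 1291685/1830813) = (-2142828 + (-1067 - 1*(-752))) + (-2478050*1/((-1091044 - 1246290)*(855623 - 560924)) - 1291685/1830813) = (-2142828 + (-1067 + 752)) + (-2478050/(294699*(-2337334)) - 1291685*1/1830813) = (-2142828 - 315) + (-2478050/(-688809992466) - 1291685/1830813) = -2143143 + (-2478050*(-1/688809992466) - 1291685/1830813) = -2143143 + (1239025/344404996233 - 1291685/1830813) = -2143143 - 148286833045381760/210180381456109143 = -450446761541823162438209/210180381456109143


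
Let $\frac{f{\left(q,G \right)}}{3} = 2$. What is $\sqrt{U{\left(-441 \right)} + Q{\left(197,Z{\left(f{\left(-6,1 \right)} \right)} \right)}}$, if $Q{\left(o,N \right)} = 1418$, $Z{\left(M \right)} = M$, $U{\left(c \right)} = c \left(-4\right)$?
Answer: $\sqrt{3182} \approx 56.409$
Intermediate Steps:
$U{\left(c \right)} = - 4 c$
$f{\left(q,G \right)} = 6$ ($f{\left(q,G \right)} = 3 \cdot 2 = 6$)
$\sqrt{U{\left(-441 \right)} + Q{\left(197,Z{\left(f{\left(-6,1 \right)} \right)} \right)}} = \sqrt{\left(-4\right) \left(-441\right) + 1418} = \sqrt{1764 + 1418} = \sqrt{3182}$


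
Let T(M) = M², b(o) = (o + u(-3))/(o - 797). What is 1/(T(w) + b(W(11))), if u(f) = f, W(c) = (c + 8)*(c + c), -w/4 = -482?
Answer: 379/1408812321 ≈ 2.6902e-7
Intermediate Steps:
w = 1928 (w = -4*(-482) = 1928)
W(c) = 2*c*(8 + c) (W(c) = (8 + c)*(2*c) = 2*c*(8 + c))
b(o) = (-3 + o)/(-797 + o) (b(o) = (o - 3)/(o - 797) = (-3 + o)/(-797 + o))
1/(T(w) + b(W(11))) = 1/(1928² + (-3 + 2*11*(8 + 11))/(-797 + 2*11*(8 + 11))) = 1/(3717184 + (-3 + 2*11*19)/(-797 + 2*11*19)) = 1/(3717184 + (-3 + 418)/(-797 + 418)) = 1/(3717184 + 415/(-379)) = 1/(3717184 - 1/379*415) = 1/(3717184 - 415/379) = 1/(1408812321/379) = 379/1408812321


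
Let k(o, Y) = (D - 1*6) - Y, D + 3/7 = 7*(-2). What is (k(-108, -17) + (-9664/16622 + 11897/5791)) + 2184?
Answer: 735137328249/336903007 ≈ 2182.0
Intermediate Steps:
D = -101/7 (D = -3/7 + 7*(-2) = -3/7 - 14 = -101/7 ≈ -14.429)
k(o, Y) = -143/7 - Y (k(o, Y) = (-101/7 - 1*6) - Y = (-101/7 - 6) - Y = -143/7 - Y)
(k(-108, -17) + (-9664/16622 + 11897/5791)) + 2184 = ((-143/7 - 1*(-17)) + (-9664/16622 + 11897/5791)) + 2184 = ((-143/7 + 17) + (-9664*1/16622 + 11897*(1/5791))) + 2184 = (-24/7 + (-4832/8311 + 11897/5791)) + 2184 = (-24/7 + 70893855/48129001) + 2184 = -658839039/336903007 + 2184 = 735137328249/336903007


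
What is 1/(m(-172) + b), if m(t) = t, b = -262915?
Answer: -1/263087 ≈ -3.8010e-6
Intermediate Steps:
1/(m(-172) + b) = 1/(-172 - 262915) = 1/(-263087) = -1/263087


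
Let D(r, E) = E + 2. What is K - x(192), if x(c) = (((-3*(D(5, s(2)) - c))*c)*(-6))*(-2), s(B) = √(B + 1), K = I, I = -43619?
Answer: -1356899 + 6912*√3 ≈ -1.3449e+6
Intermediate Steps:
K = -43619
s(B) = √(1 + B)
D(r, E) = 2 + E
x(c) = 12*c*(-6 - 3*√3 + 3*c) (x(c) = (((-3*((2 + √(1 + 2)) - c))*c)*(-6))*(-2) = (((-3*((2 + √3) - c))*c)*(-6))*(-2) = (((-3*(2 + √3 - c))*c)*(-6))*(-2) = (((-6 - 3*√3 + 3*c)*c)*(-6))*(-2) = ((c*(-6 - 3*√3 + 3*c))*(-6))*(-2) = -6*c*(-6 - 3*√3 + 3*c)*(-2) = 12*c*(-6 - 3*√3 + 3*c))
K - x(192) = -43619 - 36*192*(-2 + 192 - √3) = -43619 - 36*192*(190 - √3) = -43619 - (1313280 - 6912*√3) = -43619 + (-1313280 + 6912*√3) = -1356899 + 6912*√3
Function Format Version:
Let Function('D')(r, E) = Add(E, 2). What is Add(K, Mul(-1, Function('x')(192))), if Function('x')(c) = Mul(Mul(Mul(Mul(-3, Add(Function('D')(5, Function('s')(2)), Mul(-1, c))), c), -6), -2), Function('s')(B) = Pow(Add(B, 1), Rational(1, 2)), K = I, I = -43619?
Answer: Add(-1356899, Mul(6912, Pow(3, Rational(1, 2)))) ≈ -1.3449e+6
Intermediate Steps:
K = -43619
Function('s')(B) = Pow(Add(1, B), Rational(1, 2))
Function('D')(r, E) = Add(2, E)
Function('x')(c) = Mul(12, c, Add(-6, Mul(-3, Pow(3, Rational(1, 2))), Mul(3, c))) (Function('x')(c) = Mul(Mul(Mul(Mul(-3, Add(Add(2, Pow(Add(1, 2), Rational(1, 2))), Mul(-1, c))), c), -6), -2) = Mul(Mul(Mul(Mul(-3, Add(Add(2, Pow(3, Rational(1, 2))), Mul(-1, c))), c), -6), -2) = Mul(Mul(Mul(Mul(-3, Add(2, Pow(3, Rational(1, 2)), Mul(-1, c))), c), -6), -2) = Mul(Mul(Mul(Add(-6, Mul(-3, Pow(3, Rational(1, 2))), Mul(3, c)), c), -6), -2) = Mul(Mul(Mul(c, Add(-6, Mul(-3, Pow(3, Rational(1, 2))), Mul(3, c))), -6), -2) = Mul(Mul(-6, c, Add(-6, Mul(-3, Pow(3, Rational(1, 2))), Mul(3, c))), -2) = Mul(12, c, Add(-6, Mul(-3, Pow(3, Rational(1, 2))), Mul(3, c))))
Add(K, Mul(-1, Function('x')(192))) = Add(-43619, Mul(-1, Mul(36, 192, Add(-2, 192, Mul(-1, Pow(3, Rational(1, 2))))))) = Add(-43619, Mul(-1, Mul(36, 192, Add(190, Mul(-1, Pow(3, Rational(1, 2))))))) = Add(-43619, Mul(-1, Add(1313280, Mul(-6912, Pow(3, Rational(1, 2)))))) = Add(-43619, Add(-1313280, Mul(6912, Pow(3, Rational(1, 2))))) = Add(-1356899, Mul(6912, Pow(3, Rational(1, 2))))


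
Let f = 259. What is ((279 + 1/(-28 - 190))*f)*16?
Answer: 126021112/109 ≈ 1.1562e+6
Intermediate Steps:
((279 + 1/(-28 - 190))*f)*16 = ((279 + 1/(-28 - 190))*259)*16 = ((279 + 1/(-218))*259)*16 = ((279 - 1/218)*259)*16 = ((60821/218)*259)*16 = (15752639/218)*16 = 126021112/109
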